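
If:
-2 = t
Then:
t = -2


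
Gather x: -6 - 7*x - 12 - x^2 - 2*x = -x^2 - 9*x - 18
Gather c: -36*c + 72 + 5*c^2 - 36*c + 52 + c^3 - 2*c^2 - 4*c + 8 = c^3 + 3*c^2 - 76*c + 132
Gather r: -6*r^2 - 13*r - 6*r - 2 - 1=-6*r^2 - 19*r - 3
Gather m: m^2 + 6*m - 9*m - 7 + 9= m^2 - 3*m + 2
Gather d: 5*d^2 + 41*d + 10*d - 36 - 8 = 5*d^2 + 51*d - 44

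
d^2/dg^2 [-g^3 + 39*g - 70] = -6*g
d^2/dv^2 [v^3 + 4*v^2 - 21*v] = 6*v + 8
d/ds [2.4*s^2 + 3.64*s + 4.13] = 4.8*s + 3.64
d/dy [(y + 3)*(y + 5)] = 2*y + 8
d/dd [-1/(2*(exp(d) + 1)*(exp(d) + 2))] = (exp(d) + 3/2)/(4*(exp(d) + 2)^2*cosh(d/2)^2)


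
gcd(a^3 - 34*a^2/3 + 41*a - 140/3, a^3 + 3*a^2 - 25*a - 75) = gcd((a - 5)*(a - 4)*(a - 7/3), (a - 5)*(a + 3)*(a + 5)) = a - 5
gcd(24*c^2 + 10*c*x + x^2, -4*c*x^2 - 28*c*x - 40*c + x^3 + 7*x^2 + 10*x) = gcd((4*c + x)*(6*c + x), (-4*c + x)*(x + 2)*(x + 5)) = 1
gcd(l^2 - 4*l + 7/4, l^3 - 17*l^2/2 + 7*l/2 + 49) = l - 7/2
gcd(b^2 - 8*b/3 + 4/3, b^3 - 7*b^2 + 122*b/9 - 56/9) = b - 2/3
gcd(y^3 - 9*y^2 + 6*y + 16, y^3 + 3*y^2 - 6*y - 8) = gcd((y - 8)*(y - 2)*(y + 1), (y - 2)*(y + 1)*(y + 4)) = y^2 - y - 2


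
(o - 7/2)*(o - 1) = o^2 - 9*o/2 + 7/2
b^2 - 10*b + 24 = (b - 6)*(b - 4)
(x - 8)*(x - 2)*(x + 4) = x^3 - 6*x^2 - 24*x + 64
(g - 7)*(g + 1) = g^2 - 6*g - 7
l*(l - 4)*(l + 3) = l^3 - l^2 - 12*l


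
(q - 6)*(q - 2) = q^2 - 8*q + 12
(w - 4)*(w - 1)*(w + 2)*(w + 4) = w^4 + w^3 - 18*w^2 - 16*w + 32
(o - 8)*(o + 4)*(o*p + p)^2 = o^4*p^2 - 2*o^3*p^2 - 39*o^2*p^2 - 68*o*p^2 - 32*p^2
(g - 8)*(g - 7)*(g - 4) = g^3 - 19*g^2 + 116*g - 224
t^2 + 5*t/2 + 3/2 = (t + 1)*(t + 3/2)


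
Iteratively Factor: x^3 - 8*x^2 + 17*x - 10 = (x - 1)*(x^2 - 7*x + 10) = (x - 2)*(x - 1)*(x - 5)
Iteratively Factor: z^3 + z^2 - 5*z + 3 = (z - 1)*(z^2 + 2*z - 3) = (z - 1)^2*(z + 3)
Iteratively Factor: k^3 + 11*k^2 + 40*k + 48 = (k + 4)*(k^2 + 7*k + 12) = (k + 3)*(k + 4)*(k + 4)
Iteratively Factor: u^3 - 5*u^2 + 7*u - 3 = (u - 1)*(u^2 - 4*u + 3) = (u - 1)^2*(u - 3)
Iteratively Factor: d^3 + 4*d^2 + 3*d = (d + 3)*(d^2 + d) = d*(d + 3)*(d + 1)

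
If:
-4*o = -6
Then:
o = 3/2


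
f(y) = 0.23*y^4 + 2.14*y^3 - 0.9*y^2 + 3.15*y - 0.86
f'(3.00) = 80.37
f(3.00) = 76.90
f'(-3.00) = 41.49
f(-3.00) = -57.56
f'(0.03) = 3.10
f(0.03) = -0.77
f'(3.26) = 97.39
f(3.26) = 99.96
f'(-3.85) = 52.74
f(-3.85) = -97.92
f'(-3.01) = 41.64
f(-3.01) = -57.98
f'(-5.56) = 53.49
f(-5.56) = -194.22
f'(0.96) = 8.15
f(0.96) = 3.42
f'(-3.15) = 43.77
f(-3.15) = -63.96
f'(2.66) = 61.10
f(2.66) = 52.94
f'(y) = 0.92*y^3 + 6.42*y^2 - 1.8*y + 3.15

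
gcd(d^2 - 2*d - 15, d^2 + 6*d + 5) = 1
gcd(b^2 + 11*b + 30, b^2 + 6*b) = b + 6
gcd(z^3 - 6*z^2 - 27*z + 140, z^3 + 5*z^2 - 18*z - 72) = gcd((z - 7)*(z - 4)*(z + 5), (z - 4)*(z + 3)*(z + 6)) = z - 4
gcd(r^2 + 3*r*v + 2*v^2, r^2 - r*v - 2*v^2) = r + v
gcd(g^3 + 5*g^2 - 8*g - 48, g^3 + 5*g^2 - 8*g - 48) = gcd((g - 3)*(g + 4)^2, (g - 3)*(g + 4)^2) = g^3 + 5*g^2 - 8*g - 48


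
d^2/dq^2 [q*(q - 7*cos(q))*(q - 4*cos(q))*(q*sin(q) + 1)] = -q^4*sin(q) + 22*q^3*sin(2*q) + 8*q^3*cos(q) + 5*q^2*sin(q) - 63*q^2*sin(3*q) + 11*q^2*cos(q) - 66*q^2*cos(2*q) + 44*q*sin(q) - 33*q*sin(2*q) + 28*q*cos(q) - 56*q*cos(2*q) + 84*q*cos(3*q) + 6*q + 14*sin(q) - 56*sin(2*q) + 14*sin(3*q) - 22*cos(q)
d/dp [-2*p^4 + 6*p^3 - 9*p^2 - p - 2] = -8*p^3 + 18*p^2 - 18*p - 1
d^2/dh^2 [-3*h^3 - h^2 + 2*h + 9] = -18*h - 2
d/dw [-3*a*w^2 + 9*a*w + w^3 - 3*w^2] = -6*a*w + 9*a + 3*w^2 - 6*w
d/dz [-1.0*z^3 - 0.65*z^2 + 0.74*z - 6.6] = -3.0*z^2 - 1.3*z + 0.74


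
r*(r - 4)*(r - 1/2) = r^3 - 9*r^2/2 + 2*r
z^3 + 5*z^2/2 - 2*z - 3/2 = (z - 1)*(z + 1/2)*(z + 3)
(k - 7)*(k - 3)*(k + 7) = k^3 - 3*k^2 - 49*k + 147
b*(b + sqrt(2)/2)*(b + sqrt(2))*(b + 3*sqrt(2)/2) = b^4 + 3*sqrt(2)*b^3 + 11*b^2/2 + 3*sqrt(2)*b/2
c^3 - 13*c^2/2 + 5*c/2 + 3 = (c - 6)*(c - 1)*(c + 1/2)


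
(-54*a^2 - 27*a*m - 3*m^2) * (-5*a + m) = 270*a^3 + 81*a^2*m - 12*a*m^2 - 3*m^3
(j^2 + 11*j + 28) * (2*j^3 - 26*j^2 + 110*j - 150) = 2*j^5 - 4*j^4 - 120*j^3 + 332*j^2 + 1430*j - 4200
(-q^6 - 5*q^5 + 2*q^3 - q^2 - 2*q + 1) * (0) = 0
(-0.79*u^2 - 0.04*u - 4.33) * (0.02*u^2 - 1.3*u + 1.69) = -0.0158*u^4 + 1.0262*u^3 - 1.3697*u^2 + 5.5614*u - 7.3177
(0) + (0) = 0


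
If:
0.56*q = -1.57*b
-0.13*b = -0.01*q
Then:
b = 0.00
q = 0.00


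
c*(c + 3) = c^2 + 3*c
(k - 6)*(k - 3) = k^2 - 9*k + 18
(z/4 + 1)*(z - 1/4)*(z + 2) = z^3/4 + 23*z^2/16 + 13*z/8 - 1/2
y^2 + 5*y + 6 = (y + 2)*(y + 3)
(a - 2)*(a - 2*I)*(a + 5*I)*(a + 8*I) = a^4 - 2*a^3 + 11*I*a^3 - 14*a^2 - 22*I*a^2 + 28*a + 80*I*a - 160*I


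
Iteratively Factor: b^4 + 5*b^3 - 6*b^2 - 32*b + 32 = (b - 2)*(b^3 + 7*b^2 + 8*b - 16) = (b - 2)*(b + 4)*(b^2 + 3*b - 4) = (b - 2)*(b - 1)*(b + 4)*(b + 4)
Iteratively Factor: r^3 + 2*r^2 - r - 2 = (r - 1)*(r^2 + 3*r + 2) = (r - 1)*(r + 2)*(r + 1)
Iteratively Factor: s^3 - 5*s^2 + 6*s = (s - 2)*(s^2 - 3*s) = (s - 3)*(s - 2)*(s)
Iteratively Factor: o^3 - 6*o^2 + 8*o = (o - 4)*(o^2 - 2*o) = o*(o - 4)*(o - 2)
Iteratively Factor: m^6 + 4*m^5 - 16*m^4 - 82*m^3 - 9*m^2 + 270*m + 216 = (m - 2)*(m^5 + 6*m^4 - 4*m^3 - 90*m^2 - 189*m - 108) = (m - 2)*(m + 3)*(m^4 + 3*m^3 - 13*m^2 - 51*m - 36) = (m - 2)*(m + 3)^2*(m^3 - 13*m - 12) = (m - 4)*(m - 2)*(m + 3)^2*(m^2 + 4*m + 3) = (m - 4)*(m - 2)*(m + 1)*(m + 3)^2*(m + 3)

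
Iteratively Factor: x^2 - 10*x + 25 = (x - 5)*(x - 5)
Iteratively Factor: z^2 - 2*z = (z - 2)*(z)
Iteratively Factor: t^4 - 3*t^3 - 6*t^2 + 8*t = (t - 1)*(t^3 - 2*t^2 - 8*t) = t*(t - 1)*(t^2 - 2*t - 8) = t*(t - 1)*(t + 2)*(t - 4)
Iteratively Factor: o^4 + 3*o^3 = (o + 3)*(o^3) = o*(o + 3)*(o^2) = o^2*(o + 3)*(o)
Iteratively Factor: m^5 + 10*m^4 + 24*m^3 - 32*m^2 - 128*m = (m - 2)*(m^4 + 12*m^3 + 48*m^2 + 64*m) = (m - 2)*(m + 4)*(m^3 + 8*m^2 + 16*m) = m*(m - 2)*(m + 4)*(m^2 + 8*m + 16) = m*(m - 2)*(m + 4)^2*(m + 4)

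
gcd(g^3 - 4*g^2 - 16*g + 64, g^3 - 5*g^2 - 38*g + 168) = g - 4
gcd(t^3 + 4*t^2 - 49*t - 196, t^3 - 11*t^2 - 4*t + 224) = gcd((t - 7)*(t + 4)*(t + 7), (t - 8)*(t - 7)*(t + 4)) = t^2 - 3*t - 28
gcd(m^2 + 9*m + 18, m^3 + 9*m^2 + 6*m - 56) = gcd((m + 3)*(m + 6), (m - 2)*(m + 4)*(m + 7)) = 1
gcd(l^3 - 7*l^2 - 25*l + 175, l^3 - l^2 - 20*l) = l - 5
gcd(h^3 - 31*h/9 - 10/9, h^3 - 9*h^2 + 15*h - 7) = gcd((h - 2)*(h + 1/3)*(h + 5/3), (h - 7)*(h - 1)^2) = 1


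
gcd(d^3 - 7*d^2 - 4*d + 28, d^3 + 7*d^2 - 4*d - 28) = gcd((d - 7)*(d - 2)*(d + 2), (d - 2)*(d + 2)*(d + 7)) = d^2 - 4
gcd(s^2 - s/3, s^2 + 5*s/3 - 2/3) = s - 1/3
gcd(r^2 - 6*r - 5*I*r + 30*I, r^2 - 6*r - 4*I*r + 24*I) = r - 6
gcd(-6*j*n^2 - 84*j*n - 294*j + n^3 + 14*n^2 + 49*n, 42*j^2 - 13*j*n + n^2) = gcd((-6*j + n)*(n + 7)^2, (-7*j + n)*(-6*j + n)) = 6*j - n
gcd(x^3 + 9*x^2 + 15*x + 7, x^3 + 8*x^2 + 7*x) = x^2 + 8*x + 7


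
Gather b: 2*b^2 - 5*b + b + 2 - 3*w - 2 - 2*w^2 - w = 2*b^2 - 4*b - 2*w^2 - 4*w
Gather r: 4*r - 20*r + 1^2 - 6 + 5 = -16*r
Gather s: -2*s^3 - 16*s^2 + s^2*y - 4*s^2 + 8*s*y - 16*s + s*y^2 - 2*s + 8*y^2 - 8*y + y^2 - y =-2*s^3 + s^2*(y - 20) + s*(y^2 + 8*y - 18) + 9*y^2 - 9*y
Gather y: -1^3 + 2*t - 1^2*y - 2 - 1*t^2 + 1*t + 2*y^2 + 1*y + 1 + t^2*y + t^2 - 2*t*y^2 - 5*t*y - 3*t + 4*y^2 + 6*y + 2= y^2*(6 - 2*t) + y*(t^2 - 5*t + 6)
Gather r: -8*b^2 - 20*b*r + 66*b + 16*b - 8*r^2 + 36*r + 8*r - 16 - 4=-8*b^2 + 82*b - 8*r^2 + r*(44 - 20*b) - 20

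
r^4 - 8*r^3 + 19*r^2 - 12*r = r*(r - 4)*(r - 3)*(r - 1)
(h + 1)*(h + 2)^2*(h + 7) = h^4 + 12*h^3 + 43*h^2 + 60*h + 28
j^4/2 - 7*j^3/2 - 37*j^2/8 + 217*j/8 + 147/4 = (j/2 + 1)*(j - 7)*(j - 7/2)*(j + 3/2)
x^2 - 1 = (x - 1)*(x + 1)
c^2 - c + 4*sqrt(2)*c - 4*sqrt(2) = (c - 1)*(c + 4*sqrt(2))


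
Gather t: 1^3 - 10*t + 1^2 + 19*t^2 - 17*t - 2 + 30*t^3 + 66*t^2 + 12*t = 30*t^3 + 85*t^2 - 15*t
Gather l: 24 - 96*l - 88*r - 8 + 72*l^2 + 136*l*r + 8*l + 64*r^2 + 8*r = 72*l^2 + l*(136*r - 88) + 64*r^2 - 80*r + 16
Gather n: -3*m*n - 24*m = -3*m*n - 24*m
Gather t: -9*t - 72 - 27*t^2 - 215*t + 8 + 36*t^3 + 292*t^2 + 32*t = 36*t^3 + 265*t^2 - 192*t - 64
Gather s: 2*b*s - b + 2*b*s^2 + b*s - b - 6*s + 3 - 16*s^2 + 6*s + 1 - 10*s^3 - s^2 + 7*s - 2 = -2*b - 10*s^3 + s^2*(2*b - 17) + s*(3*b + 7) + 2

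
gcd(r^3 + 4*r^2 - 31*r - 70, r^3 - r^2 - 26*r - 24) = 1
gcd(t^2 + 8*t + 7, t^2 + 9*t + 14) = t + 7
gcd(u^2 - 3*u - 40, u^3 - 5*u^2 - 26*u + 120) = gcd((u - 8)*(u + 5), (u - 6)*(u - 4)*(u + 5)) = u + 5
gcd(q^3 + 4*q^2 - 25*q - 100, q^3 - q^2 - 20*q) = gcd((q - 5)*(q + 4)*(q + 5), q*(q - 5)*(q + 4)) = q^2 - q - 20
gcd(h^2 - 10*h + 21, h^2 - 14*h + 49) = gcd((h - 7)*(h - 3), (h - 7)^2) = h - 7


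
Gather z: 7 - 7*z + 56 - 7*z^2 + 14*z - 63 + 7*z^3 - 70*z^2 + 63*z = 7*z^3 - 77*z^2 + 70*z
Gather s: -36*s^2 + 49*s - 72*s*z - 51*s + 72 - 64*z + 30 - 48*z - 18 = -36*s^2 + s*(-72*z - 2) - 112*z + 84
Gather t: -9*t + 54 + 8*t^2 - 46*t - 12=8*t^2 - 55*t + 42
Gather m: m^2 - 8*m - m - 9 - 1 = m^2 - 9*m - 10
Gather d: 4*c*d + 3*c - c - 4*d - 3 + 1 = 2*c + d*(4*c - 4) - 2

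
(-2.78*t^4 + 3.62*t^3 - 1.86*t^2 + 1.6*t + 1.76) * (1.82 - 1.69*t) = 4.6982*t^5 - 11.1774*t^4 + 9.7318*t^3 - 6.0892*t^2 - 0.0623999999999993*t + 3.2032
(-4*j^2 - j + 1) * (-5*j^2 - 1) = 20*j^4 + 5*j^3 - j^2 + j - 1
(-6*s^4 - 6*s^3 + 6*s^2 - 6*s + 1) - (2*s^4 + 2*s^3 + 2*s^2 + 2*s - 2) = -8*s^4 - 8*s^3 + 4*s^2 - 8*s + 3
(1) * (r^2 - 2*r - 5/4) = r^2 - 2*r - 5/4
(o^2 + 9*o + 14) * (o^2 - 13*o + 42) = o^4 - 4*o^3 - 61*o^2 + 196*o + 588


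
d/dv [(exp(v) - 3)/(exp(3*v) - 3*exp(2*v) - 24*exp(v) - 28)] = 2*(-exp(2*v) + 8*exp(v) - 25)*exp(v)/(exp(5*v) - 8*exp(4*v) - 23*exp(3*v) + 134*exp(2*v) + 476*exp(v) + 392)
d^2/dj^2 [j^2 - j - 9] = 2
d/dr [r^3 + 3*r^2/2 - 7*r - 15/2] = 3*r^2 + 3*r - 7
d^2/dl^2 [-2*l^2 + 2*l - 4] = -4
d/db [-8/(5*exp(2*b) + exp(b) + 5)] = (80*exp(b) + 8)*exp(b)/(5*exp(2*b) + exp(b) + 5)^2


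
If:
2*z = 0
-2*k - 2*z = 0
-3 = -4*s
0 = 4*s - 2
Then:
No Solution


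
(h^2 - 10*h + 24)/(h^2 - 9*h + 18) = (h - 4)/(h - 3)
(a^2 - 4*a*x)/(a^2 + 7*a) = (a - 4*x)/(a + 7)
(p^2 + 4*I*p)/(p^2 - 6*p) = (p + 4*I)/(p - 6)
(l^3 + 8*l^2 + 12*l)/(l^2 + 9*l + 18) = l*(l + 2)/(l + 3)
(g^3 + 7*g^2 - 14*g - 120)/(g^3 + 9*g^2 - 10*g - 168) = (g + 5)/(g + 7)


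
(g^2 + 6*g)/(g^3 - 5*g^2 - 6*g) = (g + 6)/(g^2 - 5*g - 6)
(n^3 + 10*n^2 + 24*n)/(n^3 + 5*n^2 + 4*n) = (n + 6)/(n + 1)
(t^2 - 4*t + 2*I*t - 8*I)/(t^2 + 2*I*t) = (t - 4)/t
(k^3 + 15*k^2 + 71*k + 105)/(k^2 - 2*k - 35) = (k^2 + 10*k + 21)/(k - 7)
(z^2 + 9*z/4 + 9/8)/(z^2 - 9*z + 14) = (8*z^2 + 18*z + 9)/(8*(z^2 - 9*z + 14))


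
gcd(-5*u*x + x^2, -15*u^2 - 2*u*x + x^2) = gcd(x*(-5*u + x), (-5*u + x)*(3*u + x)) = -5*u + x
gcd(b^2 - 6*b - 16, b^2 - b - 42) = 1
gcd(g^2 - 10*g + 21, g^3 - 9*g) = g - 3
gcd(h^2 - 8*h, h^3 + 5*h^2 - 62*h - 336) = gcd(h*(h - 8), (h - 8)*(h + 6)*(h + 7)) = h - 8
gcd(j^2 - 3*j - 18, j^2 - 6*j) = j - 6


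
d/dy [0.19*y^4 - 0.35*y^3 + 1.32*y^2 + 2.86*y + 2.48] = 0.76*y^3 - 1.05*y^2 + 2.64*y + 2.86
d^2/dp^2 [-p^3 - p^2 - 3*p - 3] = -6*p - 2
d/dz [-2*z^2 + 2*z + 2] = 2 - 4*z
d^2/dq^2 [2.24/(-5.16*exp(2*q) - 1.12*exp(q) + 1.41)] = (-2.24*(10.32*exp(q) + 1.12)*(20.64*exp(q) + 2.24)*exp(q) + (46.2336*exp(q) + 2.5088)*(5.16*exp(2*q) + 1.12*exp(q) - 1.41))*exp(q)/(5.16*exp(2*q) + 1.12*exp(q) - 1.41)^3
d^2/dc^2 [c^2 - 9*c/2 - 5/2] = 2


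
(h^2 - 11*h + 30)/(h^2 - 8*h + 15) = (h - 6)/(h - 3)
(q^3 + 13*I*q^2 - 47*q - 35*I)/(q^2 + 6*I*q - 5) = q + 7*I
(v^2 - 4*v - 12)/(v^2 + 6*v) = (v^2 - 4*v - 12)/(v*(v + 6))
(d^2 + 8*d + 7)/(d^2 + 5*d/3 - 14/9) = 9*(d^2 + 8*d + 7)/(9*d^2 + 15*d - 14)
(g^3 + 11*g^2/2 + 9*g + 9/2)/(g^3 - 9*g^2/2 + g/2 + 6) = (2*g^2 + 9*g + 9)/(2*g^2 - 11*g + 12)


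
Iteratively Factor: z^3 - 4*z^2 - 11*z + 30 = (z + 3)*(z^2 - 7*z + 10) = (z - 5)*(z + 3)*(z - 2)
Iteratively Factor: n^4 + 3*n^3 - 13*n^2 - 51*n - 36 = (n + 1)*(n^3 + 2*n^2 - 15*n - 36) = (n + 1)*(n + 3)*(n^2 - n - 12) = (n - 4)*(n + 1)*(n + 3)*(n + 3)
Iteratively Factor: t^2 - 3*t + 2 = (t - 1)*(t - 2)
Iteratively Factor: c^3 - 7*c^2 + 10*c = (c - 2)*(c^2 - 5*c) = c*(c - 2)*(c - 5)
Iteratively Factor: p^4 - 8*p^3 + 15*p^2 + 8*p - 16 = (p - 4)*(p^3 - 4*p^2 - p + 4) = (p - 4)*(p - 1)*(p^2 - 3*p - 4) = (p - 4)*(p - 1)*(p + 1)*(p - 4)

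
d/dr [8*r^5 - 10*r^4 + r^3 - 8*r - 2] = 40*r^4 - 40*r^3 + 3*r^2 - 8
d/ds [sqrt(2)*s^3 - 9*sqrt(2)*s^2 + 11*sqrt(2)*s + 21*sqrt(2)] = sqrt(2)*(3*s^2 - 18*s + 11)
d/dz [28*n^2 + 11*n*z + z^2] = 11*n + 2*z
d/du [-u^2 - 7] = -2*u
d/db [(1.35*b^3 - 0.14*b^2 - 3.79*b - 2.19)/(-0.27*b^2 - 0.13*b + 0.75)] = (-0.3645*b^4 - 0.351*b^3 + 2.0324*b^2 - 1.3926*b - 3.1272)/(0.0729*b^4 + 0.0702*b^3 - 0.3881*b^2 - 0.195*b + 0.5625)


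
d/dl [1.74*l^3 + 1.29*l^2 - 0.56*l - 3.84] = 5.22*l^2 + 2.58*l - 0.56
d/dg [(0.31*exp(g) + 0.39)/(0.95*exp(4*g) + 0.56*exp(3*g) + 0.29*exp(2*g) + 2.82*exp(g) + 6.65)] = (-0.8835*exp(4*g) - 1.8292*exp(3*g) - 0.7451*exp(2*g) - 0.2262*exp(g) + 0.9617)*exp(g)/(0.9025*exp(8*g) + 1.064*exp(7*g) + 0.8646*exp(6*g) + 5.6828*exp(5*g) + 15.8775*exp(4*g) + 9.0836*exp(3*g) + 11.8094*exp(2*g) + 37.506*exp(g) + 44.2225)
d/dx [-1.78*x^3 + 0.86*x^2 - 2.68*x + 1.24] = -5.34*x^2 + 1.72*x - 2.68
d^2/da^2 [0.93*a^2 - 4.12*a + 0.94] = 1.86000000000000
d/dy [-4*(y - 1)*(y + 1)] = -8*y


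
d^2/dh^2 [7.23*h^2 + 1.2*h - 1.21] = 14.4600000000000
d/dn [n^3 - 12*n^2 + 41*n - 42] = 3*n^2 - 24*n + 41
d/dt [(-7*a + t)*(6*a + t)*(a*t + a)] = a*(-42*a^2 - 2*a*t - a + 3*t^2 + 2*t)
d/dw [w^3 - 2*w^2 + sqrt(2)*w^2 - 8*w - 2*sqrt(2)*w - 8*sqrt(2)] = 3*w^2 - 4*w + 2*sqrt(2)*w - 8 - 2*sqrt(2)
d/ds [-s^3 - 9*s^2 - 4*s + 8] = -3*s^2 - 18*s - 4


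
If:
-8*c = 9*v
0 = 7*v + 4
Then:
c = 9/14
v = -4/7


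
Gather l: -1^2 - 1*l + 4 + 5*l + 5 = 4*l + 8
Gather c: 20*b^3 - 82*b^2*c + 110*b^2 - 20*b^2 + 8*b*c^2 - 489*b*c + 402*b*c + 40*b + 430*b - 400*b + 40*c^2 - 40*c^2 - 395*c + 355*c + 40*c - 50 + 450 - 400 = 20*b^3 + 90*b^2 + 8*b*c^2 + 70*b + c*(-82*b^2 - 87*b)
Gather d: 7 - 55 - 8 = -56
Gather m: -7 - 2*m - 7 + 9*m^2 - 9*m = 9*m^2 - 11*m - 14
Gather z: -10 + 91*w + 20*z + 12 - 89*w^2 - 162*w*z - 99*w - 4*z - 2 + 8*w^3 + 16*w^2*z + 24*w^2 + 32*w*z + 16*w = 8*w^3 - 65*w^2 + 8*w + z*(16*w^2 - 130*w + 16)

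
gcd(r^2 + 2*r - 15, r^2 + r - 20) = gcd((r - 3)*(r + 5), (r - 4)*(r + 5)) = r + 5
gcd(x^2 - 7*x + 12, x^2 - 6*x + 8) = x - 4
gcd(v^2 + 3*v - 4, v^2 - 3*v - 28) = v + 4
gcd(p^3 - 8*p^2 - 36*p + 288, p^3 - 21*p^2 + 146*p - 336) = p^2 - 14*p + 48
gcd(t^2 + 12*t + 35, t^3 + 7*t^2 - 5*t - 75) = t + 5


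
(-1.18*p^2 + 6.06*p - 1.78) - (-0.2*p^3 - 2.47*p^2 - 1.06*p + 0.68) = 0.2*p^3 + 1.29*p^2 + 7.12*p - 2.46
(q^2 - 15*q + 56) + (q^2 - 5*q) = 2*q^2 - 20*q + 56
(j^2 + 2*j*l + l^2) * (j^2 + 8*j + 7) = j^4 + 2*j^3*l + 8*j^3 + j^2*l^2 + 16*j^2*l + 7*j^2 + 8*j*l^2 + 14*j*l + 7*l^2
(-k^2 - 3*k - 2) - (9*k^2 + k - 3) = -10*k^2 - 4*k + 1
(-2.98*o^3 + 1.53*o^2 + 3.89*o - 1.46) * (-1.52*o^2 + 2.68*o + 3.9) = 4.5296*o^5 - 10.312*o^4 - 13.4344*o^3 + 18.6114*o^2 + 11.2582*o - 5.694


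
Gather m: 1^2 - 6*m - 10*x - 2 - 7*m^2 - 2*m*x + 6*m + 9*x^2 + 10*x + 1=-7*m^2 - 2*m*x + 9*x^2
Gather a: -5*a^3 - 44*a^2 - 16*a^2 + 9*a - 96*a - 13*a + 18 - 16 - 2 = -5*a^3 - 60*a^2 - 100*a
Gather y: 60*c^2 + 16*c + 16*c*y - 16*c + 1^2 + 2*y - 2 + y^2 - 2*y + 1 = 60*c^2 + 16*c*y + y^2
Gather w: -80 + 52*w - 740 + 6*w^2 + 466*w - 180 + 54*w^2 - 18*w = 60*w^2 + 500*w - 1000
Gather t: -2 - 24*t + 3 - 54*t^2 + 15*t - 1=-54*t^2 - 9*t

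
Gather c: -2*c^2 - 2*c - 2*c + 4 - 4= -2*c^2 - 4*c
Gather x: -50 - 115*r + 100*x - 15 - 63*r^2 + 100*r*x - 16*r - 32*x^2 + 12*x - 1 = -63*r^2 - 131*r - 32*x^2 + x*(100*r + 112) - 66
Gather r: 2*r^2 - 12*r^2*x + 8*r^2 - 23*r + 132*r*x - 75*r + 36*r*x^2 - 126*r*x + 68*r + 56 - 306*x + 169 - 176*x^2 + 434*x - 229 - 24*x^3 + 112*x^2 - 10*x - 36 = r^2*(10 - 12*x) + r*(36*x^2 + 6*x - 30) - 24*x^3 - 64*x^2 + 118*x - 40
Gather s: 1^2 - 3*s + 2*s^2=2*s^2 - 3*s + 1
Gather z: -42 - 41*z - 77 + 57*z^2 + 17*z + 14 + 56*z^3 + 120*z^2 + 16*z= 56*z^3 + 177*z^2 - 8*z - 105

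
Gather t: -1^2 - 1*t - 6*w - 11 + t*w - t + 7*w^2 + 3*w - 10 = t*(w - 2) + 7*w^2 - 3*w - 22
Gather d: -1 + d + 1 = d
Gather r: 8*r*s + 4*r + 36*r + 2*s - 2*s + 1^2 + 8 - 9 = r*(8*s + 40)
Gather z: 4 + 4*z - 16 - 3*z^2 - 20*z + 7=-3*z^2 - 16*z - 5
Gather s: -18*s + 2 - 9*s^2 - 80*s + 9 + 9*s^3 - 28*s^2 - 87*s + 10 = 9*s^3 - 37*s^2 - 185*s + 21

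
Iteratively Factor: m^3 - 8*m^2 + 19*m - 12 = (m - 4)*(m^2 - 4*m + 3) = (m - 4)*(m - 3)*(m - 1)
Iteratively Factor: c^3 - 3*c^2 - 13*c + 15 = (c - 1)*(c^2 - 2*c - 15) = (c - 5)*(c - 1)*(c + 3)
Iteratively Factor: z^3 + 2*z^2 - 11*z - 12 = (z + 4)*(z^2 - 2*z - 3) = (z - 3)*(z + 4)*(z + 1)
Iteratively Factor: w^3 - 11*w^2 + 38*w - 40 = (w - 5)*(w^2 - 6*w + 8) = (w - 5)*(w - 4)*(w - 2)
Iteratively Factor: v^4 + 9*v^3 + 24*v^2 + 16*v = (v + 4)*(v^3 + 5*v^2 + 4*v) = (v + 4)^2*(v^2 + v) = v*(v + 4)^2*(v + 1)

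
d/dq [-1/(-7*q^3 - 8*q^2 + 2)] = q*(-21*q - 16)/(7*q^3 + 8*q^2 - 2)^2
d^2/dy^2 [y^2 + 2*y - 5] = 2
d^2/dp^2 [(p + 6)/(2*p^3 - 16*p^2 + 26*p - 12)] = 3*(p^3 + 6*p^2 - 100*p + 268)/(p^7 - 22*p^6 + 186*p^5 - 760*p^4 + 1585*p^3 - 1746*p^2 + 972*p - 216)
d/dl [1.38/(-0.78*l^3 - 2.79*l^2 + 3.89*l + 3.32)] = (3.2292*l^2 + 7.7004*l - 5.3682)/(0.78*l^3 + 2.79*l^2 - 3.89*l - 3.32)^2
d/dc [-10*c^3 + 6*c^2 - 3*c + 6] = -30*c^2 + 12*c - 3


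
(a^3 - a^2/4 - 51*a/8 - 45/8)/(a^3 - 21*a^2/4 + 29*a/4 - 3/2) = (8*a^2 + 22*a + 15)/(2*(4*a^2 - 9*a + 2))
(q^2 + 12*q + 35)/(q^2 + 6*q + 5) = (q + 7)/(q + 1)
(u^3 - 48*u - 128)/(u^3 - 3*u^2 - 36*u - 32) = (u + 4)/(u + 1)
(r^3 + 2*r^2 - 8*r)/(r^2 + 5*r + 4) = r*(r - 2)/(r + 1)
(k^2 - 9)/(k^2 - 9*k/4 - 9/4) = 4*(k + 3)/(4*k + 3)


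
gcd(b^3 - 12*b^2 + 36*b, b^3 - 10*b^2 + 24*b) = b^2 - 6*b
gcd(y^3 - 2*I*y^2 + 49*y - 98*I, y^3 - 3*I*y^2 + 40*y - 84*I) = y^2 - 9*I*y - 14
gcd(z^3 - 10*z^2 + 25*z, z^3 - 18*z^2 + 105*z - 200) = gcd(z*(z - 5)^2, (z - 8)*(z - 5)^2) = z^2 - 10*z + 25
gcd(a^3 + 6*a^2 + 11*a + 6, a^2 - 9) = a + 3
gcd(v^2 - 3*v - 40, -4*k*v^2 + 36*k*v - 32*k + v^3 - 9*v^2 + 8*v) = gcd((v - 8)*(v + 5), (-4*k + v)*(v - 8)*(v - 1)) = v - 8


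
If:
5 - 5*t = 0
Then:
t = 1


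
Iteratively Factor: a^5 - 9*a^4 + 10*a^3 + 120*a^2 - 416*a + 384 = (a - 3)*(a^4 - 6*a^3 - 8*a^2 + 96*a - 128) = (a - 3)*(a - 2)*(a^3 - 4*a^2 - 16*a + 64) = (a - 3)*(a - 2)*(a + 4)*(a^2 - 8*a + 16) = (a - 4)*(a - 3)*(a - 2)*(a + 4)*(a - 4)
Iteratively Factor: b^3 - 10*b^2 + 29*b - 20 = (b - 1)*(b^2 - 9*b + 20) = (b - 5)*(b - 1)*(b - 4)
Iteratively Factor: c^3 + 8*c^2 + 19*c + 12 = (c + 3)*(c^2 + 5*c + 4) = (c + 3)*(c + 4)*(c + 1)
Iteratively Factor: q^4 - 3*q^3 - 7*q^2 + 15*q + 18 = (q + 1)*(q^3 - 4*q^2 - 3*q + 18) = (q - 3)*(q + 1)*(q^2 - q - 6) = (q - 3)*(q + 1)*(q + 2)*(q - 3)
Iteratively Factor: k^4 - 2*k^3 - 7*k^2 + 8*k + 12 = (k - 3)*(k^3 + k^2 - 4*k - 4) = (k - 3)*(k + 2)*(k^2 - k - 2) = (k - 3)*(k - 2)*(k + 2)*(k + 1)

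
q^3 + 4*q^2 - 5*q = q*(q - 1)*(q + 5)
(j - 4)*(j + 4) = j^2 - 16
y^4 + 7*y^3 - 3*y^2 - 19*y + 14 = (y - 1)^2*(y + 2)*(y + 7)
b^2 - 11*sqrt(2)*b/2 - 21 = (b - 7*sqrt(2))*(b + 3*sqrt(2)/2)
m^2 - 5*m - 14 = (m - 7)*(m + 2)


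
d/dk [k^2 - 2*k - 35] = 2*k - 2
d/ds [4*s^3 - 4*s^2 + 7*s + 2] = 12*s^2 - 8*s + 7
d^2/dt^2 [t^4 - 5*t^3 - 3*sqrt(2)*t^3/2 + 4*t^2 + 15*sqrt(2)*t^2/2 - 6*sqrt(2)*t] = 12*t^2 - 30*t - 9*sqrt(2)*t + 8 + 15*sqrt(2)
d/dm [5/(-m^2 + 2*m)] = 10*(m - 1)/(m^2*(m - 2)^2)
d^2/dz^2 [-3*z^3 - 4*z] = -18*z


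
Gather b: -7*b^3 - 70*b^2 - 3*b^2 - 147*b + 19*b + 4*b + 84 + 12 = -7*b^3 - 73*b^2 - 124*b + 96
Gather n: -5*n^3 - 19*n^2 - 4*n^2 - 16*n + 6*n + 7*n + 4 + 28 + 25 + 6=-5*n^3 - 23*n^2 - 3*n + 63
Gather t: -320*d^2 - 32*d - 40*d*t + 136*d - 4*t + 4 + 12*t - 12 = -320*d^2 + 104*d + t*(8 - 40*d) - 8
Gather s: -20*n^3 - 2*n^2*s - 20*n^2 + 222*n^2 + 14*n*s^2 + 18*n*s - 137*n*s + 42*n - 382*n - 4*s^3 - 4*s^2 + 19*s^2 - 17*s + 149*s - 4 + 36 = -20*n^3 + 202*n^2 - 340*n - 4*s^3 + s^2*(14*n + 15) + s*(-2*n^2 - 119*n + 132) + 32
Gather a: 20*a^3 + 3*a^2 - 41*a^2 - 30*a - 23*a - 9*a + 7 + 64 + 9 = 20*a^3 - 38*a^2 - 62*a + 80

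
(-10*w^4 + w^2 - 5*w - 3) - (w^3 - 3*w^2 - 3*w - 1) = -10*w^4 - w^3 + 4*w^2 - 2*w - 2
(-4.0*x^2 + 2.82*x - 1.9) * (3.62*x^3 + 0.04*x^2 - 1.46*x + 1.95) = -14.48*x^5 + 10.0484*x^4 - 0.9252*x^3 - 11.9932*x^2 + 8.273*x - 3.705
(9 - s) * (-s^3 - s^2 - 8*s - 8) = s^4 - 8*s^3 - s^2 - 64*s - 72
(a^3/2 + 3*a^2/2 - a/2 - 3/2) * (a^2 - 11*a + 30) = a^5/2 - 4*a^4 - 2*a^3 + 49*a^2 + 3*a/2 - 45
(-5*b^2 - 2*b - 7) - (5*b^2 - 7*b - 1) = -10*b^2 + 5*b - 6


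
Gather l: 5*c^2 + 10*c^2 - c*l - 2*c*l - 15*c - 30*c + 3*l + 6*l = 15*c^2 - 45*c + l*(9 - 3*c)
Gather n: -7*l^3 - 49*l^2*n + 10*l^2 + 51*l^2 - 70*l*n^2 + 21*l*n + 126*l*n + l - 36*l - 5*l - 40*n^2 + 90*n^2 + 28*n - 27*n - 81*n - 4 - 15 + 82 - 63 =-7*l^3 + 61*l^2 - 40*l + n^2*(50 - 70*l) + n*(-49*l^2 + 147*l - 80)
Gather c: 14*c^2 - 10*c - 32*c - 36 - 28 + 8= 14*c^2 - 42*c - 56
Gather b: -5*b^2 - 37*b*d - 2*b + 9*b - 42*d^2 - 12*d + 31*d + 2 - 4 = -5*b^2 + b*(7 - 37*d) - 42*d^2 + 19*d - 2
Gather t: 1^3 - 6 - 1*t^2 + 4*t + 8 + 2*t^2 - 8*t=t^2 - 4*t + 3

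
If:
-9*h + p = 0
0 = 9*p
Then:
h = 0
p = 0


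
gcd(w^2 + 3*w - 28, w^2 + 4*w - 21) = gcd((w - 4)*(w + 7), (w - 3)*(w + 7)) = w + 7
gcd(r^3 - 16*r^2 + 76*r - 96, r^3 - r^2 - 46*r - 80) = r - 8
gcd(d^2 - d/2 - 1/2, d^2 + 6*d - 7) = d - 1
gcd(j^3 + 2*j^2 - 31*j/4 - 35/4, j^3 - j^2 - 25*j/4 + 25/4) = j - 5/2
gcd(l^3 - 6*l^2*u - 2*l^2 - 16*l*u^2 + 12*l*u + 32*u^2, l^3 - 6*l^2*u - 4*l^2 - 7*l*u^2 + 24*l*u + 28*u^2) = 1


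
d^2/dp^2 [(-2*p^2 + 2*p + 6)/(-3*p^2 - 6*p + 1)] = 4*(-27*p^3 - 72*p^2 - 171*p - 122)/(27*p^6 + 162*p^5 + 297*p^4 + 108*p^3 - 99*p^2 + 18*p - 1)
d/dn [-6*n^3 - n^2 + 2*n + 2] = -18*n^2 - 2*n + 2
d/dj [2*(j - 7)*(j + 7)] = 4*j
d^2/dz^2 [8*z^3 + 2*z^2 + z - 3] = 48*z + 4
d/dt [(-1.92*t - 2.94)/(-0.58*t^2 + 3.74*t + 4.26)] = (-1.1136*t^2 - 3.4104*t + 2.8164)/(0.3364*t^4 - 4.3384*t^3 + 9.046*t^2 + 31.8648*t + 18.1476)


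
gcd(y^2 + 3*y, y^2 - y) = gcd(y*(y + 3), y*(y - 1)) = y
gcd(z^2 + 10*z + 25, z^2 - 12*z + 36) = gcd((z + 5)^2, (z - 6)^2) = 1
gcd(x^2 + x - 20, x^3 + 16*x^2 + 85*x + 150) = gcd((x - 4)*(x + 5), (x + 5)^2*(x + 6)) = x + 5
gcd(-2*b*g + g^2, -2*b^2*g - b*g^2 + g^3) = 2*b*g - g^2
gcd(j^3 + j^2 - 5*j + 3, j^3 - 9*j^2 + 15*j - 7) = j^2 - 2*j + 1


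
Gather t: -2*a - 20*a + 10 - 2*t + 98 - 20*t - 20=-22*a - 22*t + 88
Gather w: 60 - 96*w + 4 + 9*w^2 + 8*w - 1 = 9*w^2 - 88*w + 63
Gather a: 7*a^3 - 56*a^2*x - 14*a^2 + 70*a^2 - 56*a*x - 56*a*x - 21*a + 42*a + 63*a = 7*a^3 + a^2*(56 - 56*x) + a*(84 - 112*x)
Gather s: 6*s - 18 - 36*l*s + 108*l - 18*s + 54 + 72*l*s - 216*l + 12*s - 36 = 36*l*s - 108*l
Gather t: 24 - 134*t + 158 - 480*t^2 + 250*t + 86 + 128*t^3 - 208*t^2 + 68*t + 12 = 128*t^3 - 688*t^2 + 184*t + 280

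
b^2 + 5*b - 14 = (b - 2)*(b + 7)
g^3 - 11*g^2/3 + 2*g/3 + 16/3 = (g - 8/3)*(g - 2)*(g + 1)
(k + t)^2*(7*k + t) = 7*k^3 + 15*k^2*t + 9*k*t^2 + t^3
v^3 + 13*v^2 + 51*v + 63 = (v + 3)^2*(v + 7)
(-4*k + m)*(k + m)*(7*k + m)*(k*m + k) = -28*k^4*m - 28*k^4 - 25*k^3*m^2 - 25*k^3*m + 4*k^2*m^3 + 4*k^2*m^2 + k*m^4 + k*m^3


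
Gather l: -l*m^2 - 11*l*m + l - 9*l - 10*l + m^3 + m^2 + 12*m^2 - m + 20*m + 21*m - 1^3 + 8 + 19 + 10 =l*(-m^2 - 11*m - 18) + m^3 + 13*m^2 + 40*m + 36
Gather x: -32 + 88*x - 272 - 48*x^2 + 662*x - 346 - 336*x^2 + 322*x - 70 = -384*x^2 + 1072*x - 720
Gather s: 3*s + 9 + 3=3*s + 12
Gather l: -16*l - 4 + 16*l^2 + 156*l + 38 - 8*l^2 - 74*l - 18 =8*l^2 + 66*l + 16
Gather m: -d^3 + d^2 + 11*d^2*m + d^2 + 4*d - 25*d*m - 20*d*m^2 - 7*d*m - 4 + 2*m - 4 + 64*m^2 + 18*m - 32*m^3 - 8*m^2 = -d^3 + 2*d^2 + 4*d - 32*m^3 + m^2*(56 - 20*d) + m*(11*d^2 - 32*d + 20) - 8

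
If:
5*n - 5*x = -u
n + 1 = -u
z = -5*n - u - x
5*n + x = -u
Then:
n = 1/4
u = -5/4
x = 0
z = 0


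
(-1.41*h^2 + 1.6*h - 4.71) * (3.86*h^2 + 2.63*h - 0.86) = -5.4426*h^4 + 2.4677*h^3 - 12.76*h^2 - 13.7633*h + 4.0506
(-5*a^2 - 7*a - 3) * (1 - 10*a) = 50*a^3 + 65*a^2 + 23*a - 3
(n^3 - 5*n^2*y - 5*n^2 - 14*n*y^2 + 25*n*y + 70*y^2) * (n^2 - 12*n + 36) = n^5 - 5*n^4*y - 17*n^4 - 14*n^3*y^2 + 85*n^3*y + 96*n^3 + 238*n^2*y^2 - 480*n^2*y - 180*n^2 - 1344*n*y^2 + 900*n*y + 2520*y^2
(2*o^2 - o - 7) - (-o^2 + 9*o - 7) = 3*o^2 - 10*o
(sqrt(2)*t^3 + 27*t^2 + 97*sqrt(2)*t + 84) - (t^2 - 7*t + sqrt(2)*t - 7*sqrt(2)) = sqrt(2)*t^3 + 26*t^2 + 7*t + 96*sqrt(2)*t + 7*sqrt(2) + 84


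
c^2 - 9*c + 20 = (c - 5)*(c - 4)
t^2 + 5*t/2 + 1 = (t + 1/2)*(t + 2)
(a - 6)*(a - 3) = a^2 - 9*a + 18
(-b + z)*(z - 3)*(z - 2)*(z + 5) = -b*z^3 + 19*b*z - 30*b + z^4 - 19*z^2 + 30*z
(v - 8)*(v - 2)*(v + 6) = v^3 - 4*v^2 - 44*v + 96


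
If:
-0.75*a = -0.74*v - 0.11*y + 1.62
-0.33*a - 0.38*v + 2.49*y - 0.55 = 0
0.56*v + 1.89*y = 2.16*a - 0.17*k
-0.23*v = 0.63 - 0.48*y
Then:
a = -9.63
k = -74.46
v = -7.25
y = -2.16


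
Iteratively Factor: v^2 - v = (v)*(v - 1)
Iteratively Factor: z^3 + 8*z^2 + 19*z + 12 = (z + 3)*(z^2 + 5*z + 4) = (z + 1)*(z + 3)*(z + 4)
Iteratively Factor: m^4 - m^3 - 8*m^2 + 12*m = (m - 2)*(m^3 + m^2 - 6*m) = m*(m - 2)*(m^2 + m - 6) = m*(m - 2)^2*(m + 3)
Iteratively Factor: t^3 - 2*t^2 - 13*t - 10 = (t + 1)*(t^2 - 3*t - 10) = (t - 5)*(t + 1)*(t + 2)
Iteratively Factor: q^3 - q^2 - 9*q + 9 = (q - 1)*(q^2 - 9) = (q - 3)*(q - 1)*(q + 3)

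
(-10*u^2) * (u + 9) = -10*u^3 - 90*u^2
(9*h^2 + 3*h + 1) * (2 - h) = -9*h^3 + 15*h^2 + 5*h + 2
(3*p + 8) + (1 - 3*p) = 9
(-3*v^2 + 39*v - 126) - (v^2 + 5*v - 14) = -4*v^2 + 34*v - 112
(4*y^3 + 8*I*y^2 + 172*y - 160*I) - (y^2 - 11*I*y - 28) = 4*y^3 - y^2 + 8*I*y^2 + 172*y + 11*I*y + 28 - 160*I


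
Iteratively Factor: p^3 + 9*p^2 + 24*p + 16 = (p + 4)*(p^2 + 5*p + 4) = (p + 1)*(p + 4)*(p + 4)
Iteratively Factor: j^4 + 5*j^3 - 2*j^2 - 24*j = (j + 4)*(j^3 + j^2 - 6*j) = (j + 3)*(j + 4)*(j^2 - 2*j) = (j - 2)*(j + 3)*(j + 4)*(j)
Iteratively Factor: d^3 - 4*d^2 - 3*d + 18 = (d - 3)*(d^2 - d - 6) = (d - 3)*(d + 2)*(d - 3)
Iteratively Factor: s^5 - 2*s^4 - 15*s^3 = (s)*(s^4 - 2*s^3 - 15*s^2) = s*(s - 5)*(s^3 + 3*s^2) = s^2*(s - 5)*(s^2 + 3*s) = s^2*(s - 5)*(s + 3)*(s)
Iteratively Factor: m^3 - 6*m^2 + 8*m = (m - 4)*(m^2 - 2*m) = m*(m - 4)*(m - 2)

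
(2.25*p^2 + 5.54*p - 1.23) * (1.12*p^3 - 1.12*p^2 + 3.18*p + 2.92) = 2.52*p^5 + 3.6848*p^4 - 0.4274*p^3 + 25.5648*p^2 + 12.2654*p - 3.5916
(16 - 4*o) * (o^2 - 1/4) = -4*o^3 + 16*o^2 + o - 4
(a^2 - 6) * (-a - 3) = -a^3 - 3*a^2 + 6*a + 18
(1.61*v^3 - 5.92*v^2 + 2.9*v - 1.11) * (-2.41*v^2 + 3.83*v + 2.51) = -3.8801*v^5 + 20.4335*v^4 - 25.6215*v^3 - 1.0771*v^2 + 3.0277*v - 2.7861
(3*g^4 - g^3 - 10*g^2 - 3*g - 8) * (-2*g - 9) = -6*g^5 - 25*g^4 + 29*g^3 + 96*g^2 + 43*g + 72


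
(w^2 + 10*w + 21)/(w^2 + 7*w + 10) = (w^2 + 10*w + 21)/(w^2 + 7*w + 10)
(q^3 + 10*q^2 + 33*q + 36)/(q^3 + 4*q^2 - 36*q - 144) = (q^2 + 6*q + 9)/(q^2 - 36)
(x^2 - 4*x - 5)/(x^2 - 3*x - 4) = (x - 5)/(x - 4)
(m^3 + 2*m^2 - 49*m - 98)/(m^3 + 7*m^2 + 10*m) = (m^2 - 49)/(m*(m + 5))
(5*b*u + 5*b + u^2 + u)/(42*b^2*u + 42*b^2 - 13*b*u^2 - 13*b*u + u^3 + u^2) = (5*b + u)/(42*b^2 - 13*b*u + u^2)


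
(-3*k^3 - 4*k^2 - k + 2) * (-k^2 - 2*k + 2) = 3*k^5 + 10*k^4 + 3*k^3 - 8*k^2 - 6*k + 4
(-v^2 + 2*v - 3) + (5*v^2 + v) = 4*v^2 + 3*v - 3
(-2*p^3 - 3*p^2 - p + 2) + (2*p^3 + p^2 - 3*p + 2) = -2*p^2 - 4*p + 4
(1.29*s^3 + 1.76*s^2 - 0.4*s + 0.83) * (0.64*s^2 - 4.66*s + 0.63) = 0.8256*s^5 - 4.885*s^4 - 7.6449*s^3 + 3.504*s^2 - 4.1198*s + 0.5229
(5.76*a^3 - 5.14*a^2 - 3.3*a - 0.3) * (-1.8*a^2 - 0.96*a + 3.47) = -10.368*a^5 + 3.7224*a^4 + 30.8616*a^3 - 14.1278*a^2 - 11.163*a - 1.041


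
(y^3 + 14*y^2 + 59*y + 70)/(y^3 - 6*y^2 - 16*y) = (y^2 + 12*y + 35)/(y*(y - 8))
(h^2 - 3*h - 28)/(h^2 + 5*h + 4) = (h - 7)/(h + 1)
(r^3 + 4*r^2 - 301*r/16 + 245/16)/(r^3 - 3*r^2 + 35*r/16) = (r + 7)/r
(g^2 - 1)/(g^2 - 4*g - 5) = (g - 1)/(g - 5)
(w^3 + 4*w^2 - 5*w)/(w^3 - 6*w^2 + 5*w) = (w + 5)/(w - 5)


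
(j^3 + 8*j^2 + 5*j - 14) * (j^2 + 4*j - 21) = j^5 + 12*j^4 + 16*j^3 - 162*j^2 - 161*j + 294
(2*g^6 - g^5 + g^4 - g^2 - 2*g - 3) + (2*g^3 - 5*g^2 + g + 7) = 2*g^6 - g^5 + g^4 + 2*g^3 - 6*g^2 - g + 4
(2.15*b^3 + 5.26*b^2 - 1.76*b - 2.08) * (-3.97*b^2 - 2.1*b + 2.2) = -8.5355*b^5 - 25.3972*b^4 + 0.671200000000002*b^3 + 23.5256*b^2 + 0.496*b - 4.576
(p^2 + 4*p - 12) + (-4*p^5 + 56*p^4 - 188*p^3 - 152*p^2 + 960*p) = -4*p^5 + 56*p^4 - 188*p^3 - 151*p^2 + 964*p - 12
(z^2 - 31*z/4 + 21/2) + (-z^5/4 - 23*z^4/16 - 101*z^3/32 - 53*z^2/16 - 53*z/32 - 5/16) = -z^5/4 - 23*z^4/16 - 101*z^3/32 - 37*z^2/16 - 301*z/32 + 163/16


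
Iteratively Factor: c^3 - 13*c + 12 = (c - 1)*(c^2 + c - 12) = (c - 1)*(c + 4)*(c - 3)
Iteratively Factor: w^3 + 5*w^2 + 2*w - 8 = (w - 1)*(w^2 + 6*w + 8) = (w - 1)*(w + 4)*(w + 2)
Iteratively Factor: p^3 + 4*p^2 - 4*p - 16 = (p + 4)*(p^2 - 4) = (p - 2)*(p + 4)*(p + 2)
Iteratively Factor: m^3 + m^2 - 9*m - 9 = (m + 3)*(m^2 - 2*m - 3) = (m - 3)*(m + 3)*(m + 1)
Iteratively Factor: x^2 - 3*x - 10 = (x + 2)*(x - 5)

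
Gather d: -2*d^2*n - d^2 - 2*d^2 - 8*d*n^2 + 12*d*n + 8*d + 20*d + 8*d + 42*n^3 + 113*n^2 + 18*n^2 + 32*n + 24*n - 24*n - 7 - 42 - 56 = d^2*(-2*n - 3) + d*(-8*n^2 + 12*n + 36) + 42*n^3 + 131*n^2 + 32*n - 105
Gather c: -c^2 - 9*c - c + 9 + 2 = -c^2 - 10*c + 11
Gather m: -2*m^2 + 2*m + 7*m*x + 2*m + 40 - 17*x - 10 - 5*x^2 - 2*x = -2*m^2 + m*(7*x + 4) - 5*x^2 - 19*x + 30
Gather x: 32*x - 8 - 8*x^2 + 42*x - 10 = -8*x^2 + 74*x - 18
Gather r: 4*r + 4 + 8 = 4*r + 12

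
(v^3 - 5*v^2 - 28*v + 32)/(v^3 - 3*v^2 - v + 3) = (v^2 - 4*v - 32)/(v^2 - 2*v - 3)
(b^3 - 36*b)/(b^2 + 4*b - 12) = b*(b - 6)/(b - 2)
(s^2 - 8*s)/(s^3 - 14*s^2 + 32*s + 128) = s/(s^2 - 6*s - 16)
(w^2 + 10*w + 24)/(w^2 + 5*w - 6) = (w + 4)/(w - 1)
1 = 1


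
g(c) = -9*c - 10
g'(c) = -9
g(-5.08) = 35.72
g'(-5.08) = -9.00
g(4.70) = -52.30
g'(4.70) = -9.00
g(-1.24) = 1.16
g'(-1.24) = -9.00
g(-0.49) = -5.59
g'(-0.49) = -9.00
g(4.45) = -50.05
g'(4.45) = -9.00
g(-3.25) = 19.25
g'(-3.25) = -9.00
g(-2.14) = 9.26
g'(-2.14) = -9.00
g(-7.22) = 54.98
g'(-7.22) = -9.00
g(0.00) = -10.00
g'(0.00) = -9.00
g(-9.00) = 71.00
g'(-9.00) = -9.00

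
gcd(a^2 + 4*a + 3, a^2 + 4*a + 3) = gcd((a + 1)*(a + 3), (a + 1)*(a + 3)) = a^2 + 4*a + 3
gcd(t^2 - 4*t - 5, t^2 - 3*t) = 1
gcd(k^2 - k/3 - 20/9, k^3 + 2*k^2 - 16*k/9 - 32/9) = k + 4/3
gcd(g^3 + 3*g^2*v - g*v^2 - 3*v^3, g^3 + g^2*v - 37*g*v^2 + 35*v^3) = -g + v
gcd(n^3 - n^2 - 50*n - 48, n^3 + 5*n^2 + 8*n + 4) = n + 1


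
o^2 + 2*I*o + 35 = (o - 5*I)*(o + 7*I)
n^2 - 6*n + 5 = (n - 5)*(n - 1)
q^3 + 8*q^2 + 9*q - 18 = (q - 1)*(q + 3)*(q + 6)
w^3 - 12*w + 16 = (w - 2)^2*(w + 4)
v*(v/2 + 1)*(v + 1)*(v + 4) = v^4/2 + 7*v^3/2 + 7*v^2 + 4*v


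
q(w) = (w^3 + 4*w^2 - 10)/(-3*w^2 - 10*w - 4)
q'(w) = (6*w + 10)*(w^3 + 4*w^2 - 10)/(-3*w^2 - 10*w - 4)^2 + (3*w^2 + 8*w)/(-3*w^2 - 10*w - 4) = (-3*w^4 - 20*w^3 - 52*w^2 - 92*w - 100)/(9*w^4 + 60*w^3 + 124*w^2 + 80*w + 16)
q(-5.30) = 1.32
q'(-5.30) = -0.37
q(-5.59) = 1.43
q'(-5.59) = -0.37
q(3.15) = -0.93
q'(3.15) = -0.43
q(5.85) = -1.98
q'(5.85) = -0.36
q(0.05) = 2.22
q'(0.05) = -5.15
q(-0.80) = -3.82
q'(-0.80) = -11.71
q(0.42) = 1.06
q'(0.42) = -1.96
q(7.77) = -2.67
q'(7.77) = -0.35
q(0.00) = 2.50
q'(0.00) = -6.25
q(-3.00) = 1.00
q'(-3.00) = 5.00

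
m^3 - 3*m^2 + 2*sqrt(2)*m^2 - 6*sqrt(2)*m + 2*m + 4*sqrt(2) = (m - 2)*(m - 1)*(m + 2*sqrt(2))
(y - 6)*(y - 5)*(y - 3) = y^3 - 14*y^2 + 63*y - 90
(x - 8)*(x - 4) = x^2 - 12*x + 32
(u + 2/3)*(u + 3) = u^2 + 11*u/3 + 2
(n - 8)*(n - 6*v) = n^2 - 6*n*v - 8*n + 48*v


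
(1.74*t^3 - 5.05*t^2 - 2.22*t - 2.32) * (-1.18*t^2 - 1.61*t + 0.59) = -2.0532*t^5 + 3.1576*t^4 + 11.7767*t^3 + 3.3323*t^2 + 2.4254*t - 1.3688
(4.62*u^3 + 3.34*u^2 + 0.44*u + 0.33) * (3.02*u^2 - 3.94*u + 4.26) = 13.9524*u^5 - 8.116*u^4 + 7.8504*u^3 + 13.4914*u^2 + 0.5742*u + 1.4058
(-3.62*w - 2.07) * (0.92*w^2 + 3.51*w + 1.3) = -3.3304*w^3 - 14.6106*w^2 - 11.9717*w - 2.691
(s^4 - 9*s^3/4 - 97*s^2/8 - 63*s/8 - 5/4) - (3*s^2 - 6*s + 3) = s^4 - 9*s^3/4 - 121*s^2/8 - 15*s/8 - 17/4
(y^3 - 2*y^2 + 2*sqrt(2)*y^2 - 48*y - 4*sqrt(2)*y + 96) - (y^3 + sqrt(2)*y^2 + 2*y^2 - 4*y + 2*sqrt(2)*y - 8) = -4*y^2 + sqrt(2)*y^2 - 44*y - 6*sqrt(2)*y + 104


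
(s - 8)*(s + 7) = s^2 - s - 56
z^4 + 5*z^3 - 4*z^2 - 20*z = z*(z - 2)*(z + 2)*(z + 5)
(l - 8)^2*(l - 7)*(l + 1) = l^4 - 22*l^3 + 153*l^2 - 272*l - 448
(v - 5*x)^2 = v^2 - 10*v*x + 25*x^2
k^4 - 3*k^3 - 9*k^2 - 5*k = k*(k - 5)*(k + 1)^2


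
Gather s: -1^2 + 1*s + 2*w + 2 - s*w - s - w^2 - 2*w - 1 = -s*w - w^2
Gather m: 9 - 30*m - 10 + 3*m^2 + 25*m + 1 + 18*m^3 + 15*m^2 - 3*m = 18*m^3 + 18*m^2 - 8*m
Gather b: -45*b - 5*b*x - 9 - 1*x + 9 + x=b*(-5*x - 45)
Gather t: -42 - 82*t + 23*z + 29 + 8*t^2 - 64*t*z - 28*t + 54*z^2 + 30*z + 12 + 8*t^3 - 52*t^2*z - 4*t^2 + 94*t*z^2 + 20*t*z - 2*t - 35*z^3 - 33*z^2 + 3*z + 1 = 8*t^3 + t^2*(4 - 52*z) + t*(94*z^2 - 44*z - 112) - 35*z^3 + 21*z^2 + 56*z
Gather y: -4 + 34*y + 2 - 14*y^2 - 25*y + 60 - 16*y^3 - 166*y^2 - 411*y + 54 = -16*y^3 - 180*y^2 - 402*y + 112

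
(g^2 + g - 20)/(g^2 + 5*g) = (g - 4)/g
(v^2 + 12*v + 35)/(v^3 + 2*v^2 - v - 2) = (v^2 + 12*v + 35)/(v^3 + 2*v^2 - v - 2)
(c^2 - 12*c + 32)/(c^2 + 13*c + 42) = (c^2 - 12*c + 32)/(c^2 + 13*c + 42)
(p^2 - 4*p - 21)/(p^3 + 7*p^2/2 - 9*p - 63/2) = 2*(p - 7)/(2*p^2 + p - 21)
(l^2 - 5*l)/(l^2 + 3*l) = (l - 5)/(l + 3)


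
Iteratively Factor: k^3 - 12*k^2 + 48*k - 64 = (k - 4)*(k^2 - 8*k + 16) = (k - 4)^2*(k - 4)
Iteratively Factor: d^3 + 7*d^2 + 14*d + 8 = (d + 1)*(d^2 + 6*d + 8) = (d + 1)*(d + 4)*(d + 2)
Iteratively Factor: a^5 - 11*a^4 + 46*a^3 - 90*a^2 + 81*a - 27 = (a - 1)*(a^4 - 10*a^3 + 36*a^2 - 54*a + 27) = (a - 1)^2*(a^3 - 9*a^2 + 27*a - 27) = (a - 3)*(a - 1)^2*(a^2 - 6*a + 9) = (a - 3)^2*(a - 1)^2*(a - 3)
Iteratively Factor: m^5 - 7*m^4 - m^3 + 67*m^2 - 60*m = (m + 3)*(m^4 - 10*m^3 + 29*m^2 - 20*m) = (m - 1)*(m + 3)*(m^3 - 9*m^2 + 20*m) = (m - 4)*(m - 1)*(m + 3)*(m^2 - 5*m) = m*(m - 4)*(m - 1)*(m + 3)*(m - 5)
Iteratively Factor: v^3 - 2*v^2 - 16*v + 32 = (v - 2)*(v^2 - 16) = (v - 4)*(v - 2)*(v + 4)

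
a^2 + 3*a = a*(a + 3)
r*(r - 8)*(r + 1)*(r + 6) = r^4 - r^3 - 50*r^2 - 48*r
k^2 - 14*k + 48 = (k - 8)*(k - 6)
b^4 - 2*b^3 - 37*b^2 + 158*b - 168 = (b - 4)*(b - 3)*(b - 2)*(b + 7)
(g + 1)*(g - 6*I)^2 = g^3 + g^2 - 12*I*g^2 - 36*g - 12*I*g - 36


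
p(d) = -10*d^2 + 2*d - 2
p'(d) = 2 - 20*d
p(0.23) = -2.07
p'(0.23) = -2.60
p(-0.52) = -5.74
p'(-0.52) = 12.40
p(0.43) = -2.99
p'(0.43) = -6.60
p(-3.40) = -124.40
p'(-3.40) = 70.00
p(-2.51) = -70.02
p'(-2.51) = 52.20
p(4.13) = -164.31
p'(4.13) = -80.60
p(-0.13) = -2.43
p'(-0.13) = 4.60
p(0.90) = -8.30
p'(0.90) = -16.00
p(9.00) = -794.00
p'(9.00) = -178.00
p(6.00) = -350.00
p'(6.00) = -118.00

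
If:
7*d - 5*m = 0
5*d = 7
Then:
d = 7/5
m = 49/25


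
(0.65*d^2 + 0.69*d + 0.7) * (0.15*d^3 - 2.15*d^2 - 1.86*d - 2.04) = 0.0975*d^5 - 1.294*d^4 - 2.5875*d^3 - 4.1144*d^2 - 2.7096*d - 1.428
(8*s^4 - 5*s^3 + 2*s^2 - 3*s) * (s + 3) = 8*s^5 + 19*s^4 - 13*s^3 + 3*s^2 - 9*s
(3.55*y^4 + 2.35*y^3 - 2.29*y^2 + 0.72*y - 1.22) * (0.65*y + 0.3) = 2.3075*y^5 + 2.5925*y^4 - 0.7835*y^3 - 0.219*y^2 - 0.577*y - 0.366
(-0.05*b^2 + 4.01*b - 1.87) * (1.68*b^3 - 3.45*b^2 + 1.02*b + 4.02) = -0.084*b^5 + 6.9093*b^4 - 17.0271*b^3 + 10.3407*b^2 + 14.2128*b - 7.5174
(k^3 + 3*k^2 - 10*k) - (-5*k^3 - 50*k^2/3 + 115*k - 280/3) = 6*k^3 + 59*k^2/3 - 125*k + 280/3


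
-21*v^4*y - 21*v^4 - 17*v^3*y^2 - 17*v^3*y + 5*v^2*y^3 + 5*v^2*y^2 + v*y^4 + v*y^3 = (-3*v + y)*(v + y)*(7*v + y)*(v*y + v)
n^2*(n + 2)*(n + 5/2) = n^4 + 9*n^3/2 + 5*n^2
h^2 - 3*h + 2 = (h - 2)*(h - 1)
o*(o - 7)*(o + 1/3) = o^3 - 20*o^2/3 - 7*o/3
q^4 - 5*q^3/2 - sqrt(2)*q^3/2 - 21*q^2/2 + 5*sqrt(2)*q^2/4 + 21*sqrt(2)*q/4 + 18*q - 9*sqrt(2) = (q - 4)*(q - 3/2)*(q + 3)*(q - sqrt(2)/2)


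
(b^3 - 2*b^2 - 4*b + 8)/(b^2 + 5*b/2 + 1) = 2*(b^2 - 4*b + 4)/(2*b + 1)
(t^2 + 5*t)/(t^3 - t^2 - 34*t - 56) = t*(t + 5)/(t^3 - t^2 - 34*t - 56)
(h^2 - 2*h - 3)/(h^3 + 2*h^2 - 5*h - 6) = (h - 3)/(h^2 + h - 6)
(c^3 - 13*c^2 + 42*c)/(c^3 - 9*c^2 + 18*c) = (c - 7)/(c - 3)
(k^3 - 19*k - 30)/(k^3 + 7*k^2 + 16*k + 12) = (k - 5)/(k + 2)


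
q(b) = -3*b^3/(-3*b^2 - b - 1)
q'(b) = -3*b^3*(6*b + 1)/(-3*b^2 - b - 1)^2 - 9*b^2/(-3*b^2 - b - 1)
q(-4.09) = -4.36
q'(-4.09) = 1.02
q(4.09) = 3.71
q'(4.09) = 1.01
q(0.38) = 0.09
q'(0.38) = 0.55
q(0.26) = 0.04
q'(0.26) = 0.35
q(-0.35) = -0.13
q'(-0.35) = 0.95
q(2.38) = 1.99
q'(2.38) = 1.01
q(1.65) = 1.25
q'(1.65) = 1.01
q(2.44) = 2.05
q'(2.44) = 1.01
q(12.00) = 11.65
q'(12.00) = 1.00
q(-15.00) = -15.32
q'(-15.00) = 1.00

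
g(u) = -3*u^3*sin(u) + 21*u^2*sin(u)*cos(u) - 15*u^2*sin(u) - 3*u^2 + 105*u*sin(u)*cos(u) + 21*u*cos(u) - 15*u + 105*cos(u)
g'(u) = -3*u^3*cos(u) - 21*u^2*sin(u)^2 - 9*u^2*sin(u) + 21*u^2*cos(u)^2 - 15*u^2*cos(u) - 105*u*sin(u)^2 + 42*u*sin(u)*cos(u) - 51*u*sin(u) + 105*u*cos(u)^2 - 6*u + 105*sin(u)*cos(u) - 105*sin(u) + 21*cos(u) - 15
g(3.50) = 58.39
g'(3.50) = 928.76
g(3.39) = -42.65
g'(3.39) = 902.46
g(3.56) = 114.15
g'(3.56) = 927.76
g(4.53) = 572.86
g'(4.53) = -221.77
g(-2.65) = -55.87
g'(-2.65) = -33.49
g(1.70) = -140.46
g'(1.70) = -490.10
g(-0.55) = 112.02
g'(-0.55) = -15.40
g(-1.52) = 49.30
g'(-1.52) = 150.59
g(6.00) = -16.10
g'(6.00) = 107.65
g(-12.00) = 2045.27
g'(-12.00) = 2770.77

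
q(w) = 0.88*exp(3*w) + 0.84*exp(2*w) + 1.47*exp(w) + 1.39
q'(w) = 2.64*exp(3*w) + 1.68*exp(2*w) + 1.47*exp(w)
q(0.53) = 10.63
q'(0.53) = 20.29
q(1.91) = 320.64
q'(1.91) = 899.58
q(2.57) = 2126.88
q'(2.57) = 6194.64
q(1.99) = 401.62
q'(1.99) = 1134.24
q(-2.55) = 1.51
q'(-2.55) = 0.13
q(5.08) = 3678997.59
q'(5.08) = 11014803.35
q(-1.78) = 1.67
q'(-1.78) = 0.31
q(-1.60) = 1.73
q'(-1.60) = 0.39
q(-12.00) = 1.39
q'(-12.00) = 0.00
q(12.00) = 3793906012563210.00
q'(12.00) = 11381695786348500.00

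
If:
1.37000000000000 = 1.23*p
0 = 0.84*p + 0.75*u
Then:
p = 1.11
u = -1.25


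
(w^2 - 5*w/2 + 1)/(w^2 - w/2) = (w - 2)/w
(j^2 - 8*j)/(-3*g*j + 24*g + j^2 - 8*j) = -j/(3*g - j)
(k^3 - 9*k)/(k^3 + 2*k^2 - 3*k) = (k - 3)/(k - 1)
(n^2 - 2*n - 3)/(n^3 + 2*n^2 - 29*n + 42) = (n + 1)/(n^2 + 5*n - 14)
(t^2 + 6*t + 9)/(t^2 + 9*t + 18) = (t + 3)/(t + 6)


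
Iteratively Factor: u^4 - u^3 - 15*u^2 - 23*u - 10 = (u - 5)*(u^3 + 4*u^2 + 5*u + 2) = (u - 5)*(u + 1)*(u^2 + 3*u + 2) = (u - 5)*(u + 1)*(u + 2)*(u + 1)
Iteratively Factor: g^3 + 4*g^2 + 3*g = (g)*(g^2 + 4*g + 3) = g*(g + 3)*(g + 1)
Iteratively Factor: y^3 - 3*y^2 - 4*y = (y - 4)*(y^2 + y) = (y - 4)*(y + 1)*(y)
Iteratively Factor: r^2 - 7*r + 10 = (r - 2)*(r - 5)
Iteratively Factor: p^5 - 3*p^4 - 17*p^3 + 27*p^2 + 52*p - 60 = (p + 2)*(p^4 - 5*p^3 - 7*p^2 + 41*p - 30) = (p - 5)*(p + 2)*(p^3 - 7*p + 6) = (p - 5)*(p - 2)*(p + 2)*(p^2 + 2*p - 3) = (p - 5)*(p - 2)*(p + 2)*(p + 3)*(p - 1)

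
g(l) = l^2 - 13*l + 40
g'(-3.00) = -19.00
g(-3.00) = 88.00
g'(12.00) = 11.00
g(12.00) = 28.00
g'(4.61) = -3.78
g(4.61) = 1.32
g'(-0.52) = -14.04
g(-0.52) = 47.03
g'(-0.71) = -14.42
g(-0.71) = 49.73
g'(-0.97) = -14.94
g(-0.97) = 53.55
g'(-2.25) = -17.50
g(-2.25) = 74.31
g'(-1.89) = -16.78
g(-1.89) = 68.14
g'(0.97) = -11.06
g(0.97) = 28.33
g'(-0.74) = -14.48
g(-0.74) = 50.17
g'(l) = 2*l - 13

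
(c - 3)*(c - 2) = c^2 - 5*c + 6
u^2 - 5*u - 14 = (u - 7)*(u + 2)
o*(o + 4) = o^2 + 4*o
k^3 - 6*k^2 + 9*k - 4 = (k - 4)*(k - 1)^2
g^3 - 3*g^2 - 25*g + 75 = (g - 5)*(g - 3)*(g + 5)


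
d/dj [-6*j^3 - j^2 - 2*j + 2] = -18*j^2 - 2*j - 2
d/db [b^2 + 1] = 2*b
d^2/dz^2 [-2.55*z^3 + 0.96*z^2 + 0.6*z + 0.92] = 1.92 - 15.3*z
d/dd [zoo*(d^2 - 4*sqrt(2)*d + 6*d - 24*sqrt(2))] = nan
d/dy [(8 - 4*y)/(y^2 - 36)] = 4*(-y^2 + 2*y*(y - 2) + 36)/(y^2 - 36)^2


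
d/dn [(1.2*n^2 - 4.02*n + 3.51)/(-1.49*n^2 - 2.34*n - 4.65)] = (-8.7978*n^2 - 0.700200000000001*n + 26.9064)/(2.2201*n^4 + 6.9732*n^3 + 19.3326*n^2 + 21.762*n + 21.6225)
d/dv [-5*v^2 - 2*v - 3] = -10*v - 2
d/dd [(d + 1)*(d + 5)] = 2*d + 6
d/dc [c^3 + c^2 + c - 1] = 3*c^2 + 2*c + 1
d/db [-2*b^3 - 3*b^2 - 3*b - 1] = -6*b^2 - 6*b - 3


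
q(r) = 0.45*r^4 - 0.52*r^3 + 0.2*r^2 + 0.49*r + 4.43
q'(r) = 1.8*r^3 - 1.56*r^2 + 0.4*r + 0.49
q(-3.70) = 116.03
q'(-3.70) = -113.52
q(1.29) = 5.52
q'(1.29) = 2.27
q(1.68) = 6.94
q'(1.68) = 5.29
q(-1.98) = 15.20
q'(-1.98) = -20.39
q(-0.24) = 4.33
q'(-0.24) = 0.28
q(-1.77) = 11.49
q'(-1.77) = -15.09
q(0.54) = 4.71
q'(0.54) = 0.53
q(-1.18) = 5.86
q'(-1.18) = -5.11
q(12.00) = 8471.75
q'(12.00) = 2891.05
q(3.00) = 30.11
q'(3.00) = 36.25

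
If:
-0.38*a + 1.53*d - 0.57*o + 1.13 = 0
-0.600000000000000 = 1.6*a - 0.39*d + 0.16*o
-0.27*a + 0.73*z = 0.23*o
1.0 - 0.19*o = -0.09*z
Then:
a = -0.65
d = 1.35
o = 6.05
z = 1.67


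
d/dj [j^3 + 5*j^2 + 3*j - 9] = 3*j^2 + 10*j + 3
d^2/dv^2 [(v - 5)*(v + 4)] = 2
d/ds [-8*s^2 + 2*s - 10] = 2 - 16*s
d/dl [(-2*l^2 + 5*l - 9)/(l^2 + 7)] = 5*(-l^2 - 2*l + 7)/(l^4 + 14*l^2 + 49)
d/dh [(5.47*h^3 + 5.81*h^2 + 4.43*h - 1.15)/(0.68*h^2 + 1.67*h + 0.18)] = (3.7196*h^4 + 18.2698*h^3 + 9.6441*h^2 + 3.6556*h + 2.7179)/(0.4624*h^4 + 2.2712*h^3 + 3.0337*h^2 + 0.6012*h + 0.0324)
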